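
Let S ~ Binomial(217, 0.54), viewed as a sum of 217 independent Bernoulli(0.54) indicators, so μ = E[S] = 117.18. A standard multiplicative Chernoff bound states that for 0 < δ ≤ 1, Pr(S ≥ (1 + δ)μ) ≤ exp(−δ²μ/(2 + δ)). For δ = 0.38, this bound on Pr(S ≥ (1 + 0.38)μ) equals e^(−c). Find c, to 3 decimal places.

7.110

c = δ²μ/(2 + δ) = 0.38²·117.18/(2 + 0.38) = 7.1096.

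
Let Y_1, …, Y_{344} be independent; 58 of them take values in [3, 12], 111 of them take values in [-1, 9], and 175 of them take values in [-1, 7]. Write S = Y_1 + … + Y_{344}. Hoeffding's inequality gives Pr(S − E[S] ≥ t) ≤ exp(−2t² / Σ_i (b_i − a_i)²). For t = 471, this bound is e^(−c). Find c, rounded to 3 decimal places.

Σ(b_i − a_i)² = 58·9² + 111·10² + 175·8² = 26998.
c = 2t² / 26998 = 2·471² / 26998 = 16.4339.

16.434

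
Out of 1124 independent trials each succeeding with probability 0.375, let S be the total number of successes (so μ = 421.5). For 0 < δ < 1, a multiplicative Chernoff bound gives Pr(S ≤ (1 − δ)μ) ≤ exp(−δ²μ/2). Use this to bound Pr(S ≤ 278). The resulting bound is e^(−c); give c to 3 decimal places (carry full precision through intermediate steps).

24.427

Write 278 = (1 − δ)μ, so δ = 1 − 278/421.5 = 0.3404508…
Then the exponent is δ²μ/2 = (μ − 278)²/(2μ) = 24.427343.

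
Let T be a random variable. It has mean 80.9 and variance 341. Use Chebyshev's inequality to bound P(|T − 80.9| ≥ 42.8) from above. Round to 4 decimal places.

0.1862

Chebyshev: P(|T − μ| ≥ t) ≤ Var(T)/t².
Bound = 341 / 1831.84 = 0.1862.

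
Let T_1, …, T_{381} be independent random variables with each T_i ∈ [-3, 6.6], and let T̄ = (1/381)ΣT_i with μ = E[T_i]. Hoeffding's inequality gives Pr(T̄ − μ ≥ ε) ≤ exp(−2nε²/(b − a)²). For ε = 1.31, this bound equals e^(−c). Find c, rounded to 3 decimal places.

c = 2nε²/(b − a)² = 2·381·1.31² / 9.6² = 14.1891.

14.189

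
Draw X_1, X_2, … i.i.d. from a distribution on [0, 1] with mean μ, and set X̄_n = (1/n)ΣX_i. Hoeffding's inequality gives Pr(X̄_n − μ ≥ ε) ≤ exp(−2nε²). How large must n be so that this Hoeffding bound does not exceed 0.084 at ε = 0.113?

Require exp(−2nε²) ≤ 0.084, i.e. 2nε² ≥ ln(1/0.084) = 2.476938.
So n ≥ 2.476938 / (2·0.113²) = 96.990.
The smallest integer n is 97.

97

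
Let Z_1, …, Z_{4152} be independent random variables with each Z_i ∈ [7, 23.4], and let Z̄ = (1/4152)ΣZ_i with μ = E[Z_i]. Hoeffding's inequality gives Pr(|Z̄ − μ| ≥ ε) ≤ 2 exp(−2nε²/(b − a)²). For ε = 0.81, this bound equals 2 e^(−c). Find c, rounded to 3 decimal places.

c = 2nε²/(b − a)² = 2·4152·0.81² / 16.4² = 20.2567.

20.257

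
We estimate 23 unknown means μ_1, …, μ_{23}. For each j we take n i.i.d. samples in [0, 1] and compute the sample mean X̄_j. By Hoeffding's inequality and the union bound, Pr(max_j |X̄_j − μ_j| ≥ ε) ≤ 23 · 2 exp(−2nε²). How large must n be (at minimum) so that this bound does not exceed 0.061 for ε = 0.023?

6263

Need 2·23·exp(−2nε²) ≤ 0.061, i.e. exp(−2nε²) ≤ 0.061/46.
So 2nε² ≥ ln(46/0.061) = 6.625523.
Hence n ≥ 6.625523/(2·0.023²) = 6262.309.
The smallest integer n is 6263.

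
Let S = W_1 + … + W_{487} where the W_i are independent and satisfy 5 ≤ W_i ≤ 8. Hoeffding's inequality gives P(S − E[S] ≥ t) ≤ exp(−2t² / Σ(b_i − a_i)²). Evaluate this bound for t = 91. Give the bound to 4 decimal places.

Σ(b_i − a_i)² = 487·(3)² = 4383.
Exponent = 2·91²/4383 = 3.7787.
Bound = exp(−3.7787) = 0.02285.

0.0229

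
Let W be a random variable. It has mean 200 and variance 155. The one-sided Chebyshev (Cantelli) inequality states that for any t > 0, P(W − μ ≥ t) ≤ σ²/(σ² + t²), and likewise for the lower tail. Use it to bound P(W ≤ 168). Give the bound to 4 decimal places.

Here σ² = 155 and t = 32, so σ² + t² = 1179.
Cantelli's bound: 155/1179 = 0.1315.

0.1315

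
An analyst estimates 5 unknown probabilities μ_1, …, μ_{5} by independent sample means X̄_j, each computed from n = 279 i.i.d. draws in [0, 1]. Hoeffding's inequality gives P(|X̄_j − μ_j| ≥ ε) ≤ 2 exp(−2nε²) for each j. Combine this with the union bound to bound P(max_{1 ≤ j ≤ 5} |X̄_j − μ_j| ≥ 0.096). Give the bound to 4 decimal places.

Per-experiment Hoeffding bound: 2·exp(−2·279·0.096²) = 2·exp(−5.14253) = 0.011686.
Union bound over 5 events: 5·0.011686 = 0.05843.

0.0584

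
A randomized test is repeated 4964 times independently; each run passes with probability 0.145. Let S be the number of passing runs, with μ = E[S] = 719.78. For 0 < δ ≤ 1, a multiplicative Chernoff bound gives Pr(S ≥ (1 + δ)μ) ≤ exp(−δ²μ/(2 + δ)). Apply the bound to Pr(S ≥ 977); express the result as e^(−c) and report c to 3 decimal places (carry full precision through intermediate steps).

Write 977 = (1 + δ)μ, so δ = 977/719.78 − 1 = 0.3573592…
Then the exponent is δ²μ/(2 + δ) = (977 − μ)² / (μ·(2 + δ)) = 38.992756.

38.993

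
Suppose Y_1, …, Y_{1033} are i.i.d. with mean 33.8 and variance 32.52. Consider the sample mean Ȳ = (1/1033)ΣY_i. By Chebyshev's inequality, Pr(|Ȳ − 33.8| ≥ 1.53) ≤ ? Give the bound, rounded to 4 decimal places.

Var(Ȳ) = Var(Y_i)/n = 32.52/1033 = 0.031481.
Chebyshev: Pr(|Ȳ − 33.8| ≥ 1.53) ≤ Var(Ȳ)/(1.53)² = 32.52/(1033·1.53²) = 0.0134.

0.0134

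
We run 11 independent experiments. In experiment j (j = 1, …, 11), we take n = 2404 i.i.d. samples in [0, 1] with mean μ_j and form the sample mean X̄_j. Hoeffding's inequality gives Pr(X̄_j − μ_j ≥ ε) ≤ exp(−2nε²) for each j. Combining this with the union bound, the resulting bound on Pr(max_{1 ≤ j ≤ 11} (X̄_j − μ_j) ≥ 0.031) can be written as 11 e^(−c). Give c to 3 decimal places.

4.620

Union bound over the 11 events: Pr(max_{1 ≤ j ≤ 11} (X̄_j − μ_j) ≥ 0.031) ≤ 11·exp(−2nε²) = 11 exp(−2·2404·0.031²).
So c = 2·2404·0.031² = 4.6205.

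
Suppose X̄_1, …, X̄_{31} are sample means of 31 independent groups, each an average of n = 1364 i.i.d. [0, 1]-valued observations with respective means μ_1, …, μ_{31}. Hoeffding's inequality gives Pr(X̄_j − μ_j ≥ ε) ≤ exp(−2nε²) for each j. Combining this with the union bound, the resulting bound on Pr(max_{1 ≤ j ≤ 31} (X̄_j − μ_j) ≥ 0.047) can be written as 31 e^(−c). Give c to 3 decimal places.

6.026

Union bound over the 31 events: Pr(max_{1 ≤ j ≤ 31} (X̄_j − μ_j) ≥ 0.047) ≤ 31·exp(−2nε²) = 31 exp(−2·1364·0.047²).
So c = 2·1364·0.047² = 6.0262.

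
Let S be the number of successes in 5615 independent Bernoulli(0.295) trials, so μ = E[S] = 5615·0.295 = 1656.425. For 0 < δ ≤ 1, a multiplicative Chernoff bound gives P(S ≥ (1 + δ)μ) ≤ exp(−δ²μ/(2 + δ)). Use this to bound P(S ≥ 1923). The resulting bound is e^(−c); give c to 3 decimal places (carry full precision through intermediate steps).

19.853

Write 1923 = (1 + δ)μ, so δ = 1923/1656.425 − 1 = 0.1609339…
Then the exponent is δ²μ/(2 + δ) = (1923 − μ)² / (μ·(2 + δ)) = 19.852974.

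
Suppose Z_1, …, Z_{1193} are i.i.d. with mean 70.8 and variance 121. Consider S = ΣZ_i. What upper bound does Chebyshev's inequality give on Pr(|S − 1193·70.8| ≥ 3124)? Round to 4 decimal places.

0.0148

Var(S) = n·Var(Z_i) = 1193·121 = 144353.
Chebyshev: Pr(|S − 1193·70.8| ≥ 3124) ≤ Var(S)/3124² = 144353/9759376 = 0.0148.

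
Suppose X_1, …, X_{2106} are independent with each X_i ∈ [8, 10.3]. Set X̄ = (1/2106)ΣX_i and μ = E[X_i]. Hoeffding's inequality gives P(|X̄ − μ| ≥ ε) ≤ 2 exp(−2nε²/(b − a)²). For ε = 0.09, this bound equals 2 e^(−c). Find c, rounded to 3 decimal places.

c = 2nε²/(b − a)² = 2·2106·0.09² / 2.3² = 6.4494.

6.449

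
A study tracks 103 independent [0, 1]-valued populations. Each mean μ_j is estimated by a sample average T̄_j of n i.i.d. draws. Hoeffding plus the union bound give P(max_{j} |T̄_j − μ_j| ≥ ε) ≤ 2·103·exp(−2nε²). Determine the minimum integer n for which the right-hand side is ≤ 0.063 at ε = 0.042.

Need 2·103·exp(−2nε²) ≤ 0.063, i.e. exp(−2nε²) ≤ 0.063/206.
So 2nε² ≥ ln(206/0.063) = 8.092497.
Hence n ≥ 8.092497/(2·0.042²) = 2293.792.
The smallest integer n is 2294.

2294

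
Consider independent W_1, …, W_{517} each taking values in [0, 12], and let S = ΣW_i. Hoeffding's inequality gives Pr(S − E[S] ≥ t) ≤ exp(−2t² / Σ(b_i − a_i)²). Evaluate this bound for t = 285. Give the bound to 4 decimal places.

0.1128

Σ(b_i − a_i)² = 517·(12)² = 74448.
Exponent = 2·285²/74448 = 2.1821.
Bound = exp(−2.1821) = 0.11281.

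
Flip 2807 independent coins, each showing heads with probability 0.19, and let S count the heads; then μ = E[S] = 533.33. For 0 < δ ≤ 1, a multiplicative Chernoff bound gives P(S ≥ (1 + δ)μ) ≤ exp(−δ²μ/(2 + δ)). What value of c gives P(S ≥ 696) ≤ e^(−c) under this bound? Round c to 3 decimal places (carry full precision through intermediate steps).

Write 696 = (1 + δ)μ, so δ = 696/533.33 − 1 = 0.3050082…
Then the exponent is δ²μ/(2 + δ) = (696 − μ)² / (μ·(2 + δ)) = 21.525163.

21.525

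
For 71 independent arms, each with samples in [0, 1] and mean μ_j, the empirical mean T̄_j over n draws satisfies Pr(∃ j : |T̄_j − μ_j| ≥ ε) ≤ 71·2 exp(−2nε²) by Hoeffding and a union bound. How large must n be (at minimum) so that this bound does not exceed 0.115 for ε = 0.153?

Need 2·71·exp(−2nε²) ≤ 0.115, i.e. exp(−2nε²) ≤ 0.115/142.
So 2nε² ≥ ln(142/0.115) = 7.118650.
Hence n ≥ 7.118650/(2·0.153²) = 152.049.
The smallest integer n is 153.

153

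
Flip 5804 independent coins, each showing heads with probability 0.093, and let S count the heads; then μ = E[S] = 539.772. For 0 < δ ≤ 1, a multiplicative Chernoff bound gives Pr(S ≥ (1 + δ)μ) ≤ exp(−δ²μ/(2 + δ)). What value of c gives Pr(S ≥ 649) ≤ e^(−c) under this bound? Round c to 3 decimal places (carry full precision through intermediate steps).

Write 649 = (1 + δ)μ, so δ = 649/539.772 − 1 = 0.2023595…
Then the exponent is δ²μ/(2 + δ) = (649 − μ)² / (μ·(2 + δ)) = 10.036202.

10.036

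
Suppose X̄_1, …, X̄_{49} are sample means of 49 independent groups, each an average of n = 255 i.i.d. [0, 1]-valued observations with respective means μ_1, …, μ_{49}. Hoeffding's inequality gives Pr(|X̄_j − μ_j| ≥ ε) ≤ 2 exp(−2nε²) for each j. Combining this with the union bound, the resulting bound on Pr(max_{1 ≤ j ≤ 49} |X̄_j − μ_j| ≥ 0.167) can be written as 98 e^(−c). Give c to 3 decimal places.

Union bound over the 49 events: Pr(max_{1 ≤ j ≤ 49} |X̄_j − μ_j| ≥ 0.167) ≤ 49·2·exp(−2nε²) = 98 exp(−2·255·0.167²).
So c = 2·255·0.167² = 14.2234.

14.223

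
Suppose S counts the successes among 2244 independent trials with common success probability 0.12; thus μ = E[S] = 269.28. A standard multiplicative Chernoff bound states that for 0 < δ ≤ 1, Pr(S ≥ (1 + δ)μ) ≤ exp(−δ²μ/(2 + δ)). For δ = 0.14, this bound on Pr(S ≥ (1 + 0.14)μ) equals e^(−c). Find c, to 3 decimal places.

2.466

c = δ²μ/(2 + δ) = 0.14²·269.28/(2 + 0.14) = 2.4663.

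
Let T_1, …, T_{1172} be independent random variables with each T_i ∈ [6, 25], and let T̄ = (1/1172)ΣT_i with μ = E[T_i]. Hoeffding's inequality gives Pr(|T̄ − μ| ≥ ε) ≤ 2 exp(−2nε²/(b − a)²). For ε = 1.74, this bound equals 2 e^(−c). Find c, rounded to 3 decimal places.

19.658

c = 2nε²/(b − a)² = 2·1172·1.74² / 19² = 19.6584.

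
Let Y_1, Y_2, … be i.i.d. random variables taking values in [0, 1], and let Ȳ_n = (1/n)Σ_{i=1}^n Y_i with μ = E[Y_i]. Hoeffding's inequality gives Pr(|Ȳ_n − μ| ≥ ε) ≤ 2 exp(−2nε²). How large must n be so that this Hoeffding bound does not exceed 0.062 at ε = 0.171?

Require 2·exp(−2nε²) ≤ 0.062, i.e. 2nε² ≥ ln(2/0.062) = 3.473768.
So n ≥ 3.473768 / (2·0.171²) = 59.399.
The smallest integer n is 60.

60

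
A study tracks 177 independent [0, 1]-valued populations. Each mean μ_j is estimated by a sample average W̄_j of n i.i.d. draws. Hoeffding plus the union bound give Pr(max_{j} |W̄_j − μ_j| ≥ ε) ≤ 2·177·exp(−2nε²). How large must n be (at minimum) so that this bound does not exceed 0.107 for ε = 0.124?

Need 2·177·exp(−2nε²) ≤ 0.107, i.e. exp(−2nε²) ≤ 0.107/354.
So 2nε² ≥ ln(354/0.107) = 8.104223.
Hence n ≥ 8.104223/(2·0.124²) = 263.535.
The smallest integer n is 264.

264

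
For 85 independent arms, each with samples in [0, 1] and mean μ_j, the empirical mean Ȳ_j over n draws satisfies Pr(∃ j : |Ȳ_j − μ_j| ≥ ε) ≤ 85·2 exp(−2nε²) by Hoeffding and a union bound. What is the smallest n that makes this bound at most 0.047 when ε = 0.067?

913

Need 2·85·exp(−2nε²) ≤ 0.047, i.e. exp(−2nε²) ≤ 0.047/170.
So 2nε² ≥ ln(170/0.047) = 8.193406.
Hence n ≥ 8.193406/(2·0.067²) = 912.609.
The smallest integer n is 913.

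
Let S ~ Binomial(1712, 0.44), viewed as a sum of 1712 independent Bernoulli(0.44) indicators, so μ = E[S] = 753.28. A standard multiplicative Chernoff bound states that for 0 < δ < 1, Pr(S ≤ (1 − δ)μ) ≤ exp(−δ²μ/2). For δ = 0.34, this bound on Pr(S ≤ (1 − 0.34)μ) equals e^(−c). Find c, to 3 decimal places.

c = δ²μ/2 = 0.34²·753.28/2 = 43.5396.

43.540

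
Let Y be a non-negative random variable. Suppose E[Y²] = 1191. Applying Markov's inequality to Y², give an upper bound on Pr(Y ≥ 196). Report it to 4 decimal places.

0.0310

Since Y ≥ 0, the event {Y ≥ 196} is the same as {Y² ≥ 38416}.
Markov's inequality applied to Y² gives Pr(Y² ≥ 38416) ≤ E[Y²]/38416 = 1191/38416 = 0.0310.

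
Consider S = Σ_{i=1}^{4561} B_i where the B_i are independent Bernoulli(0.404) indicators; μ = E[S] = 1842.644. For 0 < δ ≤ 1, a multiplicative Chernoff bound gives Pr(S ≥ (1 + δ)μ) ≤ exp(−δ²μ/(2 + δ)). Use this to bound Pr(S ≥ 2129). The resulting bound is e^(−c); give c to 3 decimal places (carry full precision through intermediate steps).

Write 2129 = (1 + δ)μ, so δ = 2129/1842.644 − 1 = 0.155405…
Then the exponent is δ²μ/(2 + δ) = (2129 − μ)² / (μ·(2 + δ)) = 20.646301.

20.646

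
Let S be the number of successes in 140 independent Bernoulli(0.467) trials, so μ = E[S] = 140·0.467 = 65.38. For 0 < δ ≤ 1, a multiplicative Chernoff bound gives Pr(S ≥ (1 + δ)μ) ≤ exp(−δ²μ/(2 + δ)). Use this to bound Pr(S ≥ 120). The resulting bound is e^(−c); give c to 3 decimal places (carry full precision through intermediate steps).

16.093

Write 120 = (1 + δ)μ, so δ = 120/65.38 − 1 = 0.8354237…
Then the exponent is δ²μ/(2 + δ) = (120 − μ)² / (μ·(2 + δ)) = 16.093130.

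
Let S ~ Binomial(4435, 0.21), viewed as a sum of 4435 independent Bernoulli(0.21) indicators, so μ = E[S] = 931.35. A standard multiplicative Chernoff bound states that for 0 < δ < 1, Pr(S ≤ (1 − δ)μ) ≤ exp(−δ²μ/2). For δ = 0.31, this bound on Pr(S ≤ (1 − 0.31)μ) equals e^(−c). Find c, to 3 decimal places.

44.751

c = δ²μ/2 = 0.31²·931.35/2 = 44.7514.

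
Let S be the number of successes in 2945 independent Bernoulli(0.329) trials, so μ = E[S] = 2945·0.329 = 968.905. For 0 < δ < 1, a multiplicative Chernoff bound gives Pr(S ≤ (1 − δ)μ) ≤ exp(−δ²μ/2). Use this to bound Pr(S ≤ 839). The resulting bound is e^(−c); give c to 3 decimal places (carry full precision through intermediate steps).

Write 839 = (1 − δ)μ, so δ = 1 − 839/968.905 = 0.134074…
Then the exponent is δ²μ/2 = (μ − 839)²/(2μ) = 8.708444.

8.708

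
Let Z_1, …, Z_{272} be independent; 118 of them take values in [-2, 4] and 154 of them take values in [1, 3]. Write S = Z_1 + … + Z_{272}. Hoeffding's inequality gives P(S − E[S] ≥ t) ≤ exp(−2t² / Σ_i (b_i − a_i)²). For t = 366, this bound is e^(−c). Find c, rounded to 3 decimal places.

55.081

Σ(b_i − a_i)² = 118·6² + 154·2² = 4864.
c = 2t² / 4864 = 2·366² / 4864 = 55.0806.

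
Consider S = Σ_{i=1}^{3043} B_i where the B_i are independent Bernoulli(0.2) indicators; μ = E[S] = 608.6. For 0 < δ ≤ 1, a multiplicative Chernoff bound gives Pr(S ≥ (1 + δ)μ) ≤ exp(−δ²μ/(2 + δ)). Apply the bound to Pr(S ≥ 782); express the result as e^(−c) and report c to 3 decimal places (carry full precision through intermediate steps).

21.622

Write 782 = (1 + δ)μ, so δ = 782/608.6 − 1 = 0.2849162…
Then the exponent is δ²μ/(2 + δ) = (782 − μ)² / (μ·(2 + δ)) = 21.622005.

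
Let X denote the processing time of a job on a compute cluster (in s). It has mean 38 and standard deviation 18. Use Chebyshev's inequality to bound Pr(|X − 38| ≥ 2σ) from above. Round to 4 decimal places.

Chebyshev: Pr(|X − μ| ≥ t) ≤ Var(X)/t².
Var(X) = σ² = 18² = 324.
t = 2·18 = 36.
Bound = 324 / 1296 = 0.2500.

0.2500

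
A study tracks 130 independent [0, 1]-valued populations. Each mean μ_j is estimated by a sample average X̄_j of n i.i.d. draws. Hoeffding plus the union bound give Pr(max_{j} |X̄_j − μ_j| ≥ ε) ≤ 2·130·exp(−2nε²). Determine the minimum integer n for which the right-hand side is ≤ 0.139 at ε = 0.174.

Need 2·130·exp(−2nε²) ≤ 0.139, i.e. exp(−2nε²) ≤ 0.139/260.
So 2nε² ≥ ln(260/0.139) = 7.533963.
Hence n ≥ 7.533963/(2·0.174²) = 124.421.
The smallest integer n is 125.

125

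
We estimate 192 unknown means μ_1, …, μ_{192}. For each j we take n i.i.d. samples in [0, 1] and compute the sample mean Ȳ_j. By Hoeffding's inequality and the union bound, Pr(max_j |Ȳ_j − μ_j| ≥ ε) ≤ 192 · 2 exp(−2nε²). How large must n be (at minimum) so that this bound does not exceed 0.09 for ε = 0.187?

Need 2·192·exp(−2nε²) ≤ 0.09, i.e. exp(−2nε²) ≤ 0.09/384.
So 2nε² ≥ ln(384/0.09) = 8.358588.
Hence n ≥ 8.358588/(2·0.187²) = 119.514.
The smallest integer n is 120.

120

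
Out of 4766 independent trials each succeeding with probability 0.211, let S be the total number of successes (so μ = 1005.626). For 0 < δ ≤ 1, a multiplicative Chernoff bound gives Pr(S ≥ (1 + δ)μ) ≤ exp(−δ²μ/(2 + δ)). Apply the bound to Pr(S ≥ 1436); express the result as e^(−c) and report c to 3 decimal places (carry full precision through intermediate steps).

Write 1436 = (1 + δ)μ, so δ = 1436/1005.626 − 1 = 0.4279663…
Then the exponent is δ²μ/(2 + δ) = (1436 − μ)² / (μ·(2 + δ)) = 75.860013.

75.860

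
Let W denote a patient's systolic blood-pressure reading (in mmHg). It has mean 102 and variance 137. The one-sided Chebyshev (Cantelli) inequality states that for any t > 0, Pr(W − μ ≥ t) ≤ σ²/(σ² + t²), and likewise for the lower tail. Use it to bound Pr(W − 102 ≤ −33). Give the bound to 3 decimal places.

Here σ² = 137 and t = 33, so σ² + t² = 1226.
Cantelli's bound: 137/1226 = 0.1117.

0.112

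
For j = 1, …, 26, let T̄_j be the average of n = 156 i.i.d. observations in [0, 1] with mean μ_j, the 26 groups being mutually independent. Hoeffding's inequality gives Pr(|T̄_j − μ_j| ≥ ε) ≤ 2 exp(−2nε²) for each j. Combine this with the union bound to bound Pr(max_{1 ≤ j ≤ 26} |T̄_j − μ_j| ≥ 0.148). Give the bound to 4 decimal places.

Per-experiment Hoeffding bound: 2·exp(−2·156·0.148²) = 2·exp(−6.83405) = 0.002153.
Union bound over 26 events: 26·0.002153 = 0.05598.

0.0560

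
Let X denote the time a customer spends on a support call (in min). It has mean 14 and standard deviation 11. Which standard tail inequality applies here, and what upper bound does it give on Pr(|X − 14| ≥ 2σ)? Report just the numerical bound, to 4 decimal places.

Mean and variance are known, so Chebyshev's inequality applies.
Chebyshev: Pr(|X − μ| ≥ t) ≤ Var(X)/t².
Var(X) = σ² = 11² = 121.
t = 2·11 = 22.
Bound = 121 / 484 = 0.2500.

0.2500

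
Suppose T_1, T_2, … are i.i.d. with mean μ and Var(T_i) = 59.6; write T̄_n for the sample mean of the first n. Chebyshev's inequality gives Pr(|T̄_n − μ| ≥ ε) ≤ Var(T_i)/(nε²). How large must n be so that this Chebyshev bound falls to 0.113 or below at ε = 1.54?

Require 59.6/(n·1.54²) ≤ 0.113, i.e. n ≥ 59.6/(0.113·1.54²) = 222.396.
The smallest integer n is 223.

223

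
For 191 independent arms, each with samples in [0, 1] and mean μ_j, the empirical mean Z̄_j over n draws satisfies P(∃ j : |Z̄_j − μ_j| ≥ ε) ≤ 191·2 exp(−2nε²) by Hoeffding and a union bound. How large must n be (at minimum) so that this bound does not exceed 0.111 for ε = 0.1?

Need 2·191·exp(−2nε²) ≤ 0.111, i.e. exp(−2nε²) ≤ 0.111/382.
So 2nε² ≥ ln(382/0.111) = 8.143646.
Hence n ≥ 8.143646/(2·0.1²) = 407.182.
The smallest integer n is 408.

408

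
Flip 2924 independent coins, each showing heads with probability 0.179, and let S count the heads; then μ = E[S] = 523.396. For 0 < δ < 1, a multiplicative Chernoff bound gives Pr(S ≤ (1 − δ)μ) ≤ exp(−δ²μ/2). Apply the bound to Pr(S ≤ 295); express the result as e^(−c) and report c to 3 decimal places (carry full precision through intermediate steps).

49.833

Write 295 = (1 − δ)μ, so δ = 1 − 295/523.396 = 0.4363732…
Then the exponent is δ²μ/2 = (μ − 295)²/(2μ) = 49.832949.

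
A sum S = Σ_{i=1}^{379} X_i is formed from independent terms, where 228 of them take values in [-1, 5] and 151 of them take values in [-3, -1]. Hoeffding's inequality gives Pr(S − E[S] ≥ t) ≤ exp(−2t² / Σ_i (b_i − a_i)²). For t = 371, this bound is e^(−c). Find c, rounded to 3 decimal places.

Σ(b_i − a_i)² = 228·6² + 151·2² = 8812.
c = 2t² / 8812 = 2·371² / 8812 = 31.2394.

31.239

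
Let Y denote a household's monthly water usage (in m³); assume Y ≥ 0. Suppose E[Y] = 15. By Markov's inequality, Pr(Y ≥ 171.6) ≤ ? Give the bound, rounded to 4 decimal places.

0.0874

Markov's inequality: for a non-negative random variable, Pr(Y ≥ a) ≤ E[Y]/a.
Here E[Y] = 15 and a = 171.6, so the bound is 15/171.6 = 0.0874.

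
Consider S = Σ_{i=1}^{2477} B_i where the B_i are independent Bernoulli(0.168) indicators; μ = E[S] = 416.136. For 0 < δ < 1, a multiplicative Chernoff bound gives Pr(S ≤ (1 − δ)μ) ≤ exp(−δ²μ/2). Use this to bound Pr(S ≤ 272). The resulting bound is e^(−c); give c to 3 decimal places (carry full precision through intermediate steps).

Write 272 = (1 − δ)μ, so δ = 1 − 272/416.136 = 0.3463675…
Then the exponent is δ²μ/2 = (μ − 272)²/(2μ) = 24.962015.

24.962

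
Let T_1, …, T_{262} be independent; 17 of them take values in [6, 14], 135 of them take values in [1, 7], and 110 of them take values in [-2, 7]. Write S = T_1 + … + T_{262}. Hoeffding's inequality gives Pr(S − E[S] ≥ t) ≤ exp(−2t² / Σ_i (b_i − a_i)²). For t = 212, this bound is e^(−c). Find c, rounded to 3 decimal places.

6.050

Σ(b_i − a_i)² = 17·8² + 135·6² + 110·9² = 14858.
c = 2t² / 14858 = 2·212² / 14858 = 6.0498.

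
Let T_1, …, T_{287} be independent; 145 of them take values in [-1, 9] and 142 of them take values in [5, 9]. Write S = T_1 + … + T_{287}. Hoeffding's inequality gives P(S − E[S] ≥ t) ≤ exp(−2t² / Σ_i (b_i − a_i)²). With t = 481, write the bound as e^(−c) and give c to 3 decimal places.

Σ(b_i − a_i)² = 145·10² + 142·4² = 16772.
c = 2t² / 16772 = 2·481² / 16772 = 27.5890.

27.589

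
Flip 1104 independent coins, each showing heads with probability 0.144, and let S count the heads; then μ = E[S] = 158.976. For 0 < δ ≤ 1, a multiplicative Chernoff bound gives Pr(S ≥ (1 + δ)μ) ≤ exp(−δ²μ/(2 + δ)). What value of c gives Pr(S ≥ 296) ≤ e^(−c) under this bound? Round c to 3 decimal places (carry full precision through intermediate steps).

41.267

Write 296 = (1 + δ)μ, so δ = 296/158.976 − 1 = 0.8619163…
Then the exponent is δ²μ/(2 + δ) = (296 − μ)² / (μ·(2 + δ)) = 41.267180.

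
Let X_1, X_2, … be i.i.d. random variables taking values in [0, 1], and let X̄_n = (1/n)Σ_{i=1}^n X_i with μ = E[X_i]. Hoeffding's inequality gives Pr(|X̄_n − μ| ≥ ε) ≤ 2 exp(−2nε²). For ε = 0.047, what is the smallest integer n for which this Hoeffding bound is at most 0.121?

Require 2·exp(−2nε²) ≤ 0.121, i.e. 2nε² ≥ ln(2/0.121) = 2.805112.
So n ≥ 2.805112 / (2·0.047²) = 634.928.
The smallest integer n is 635.

635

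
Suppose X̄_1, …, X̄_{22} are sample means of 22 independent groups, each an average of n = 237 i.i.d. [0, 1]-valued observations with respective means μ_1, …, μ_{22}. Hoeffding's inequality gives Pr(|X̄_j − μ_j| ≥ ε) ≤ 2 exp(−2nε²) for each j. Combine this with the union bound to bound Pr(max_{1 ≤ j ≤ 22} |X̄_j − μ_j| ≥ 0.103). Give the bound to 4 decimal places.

0.2881

Per-experiment Hoeffding bound: 2·exp(−2·237·0.103²) = 2·exp(−5.02867) = 0.013095.
Union bound over 22 events: 22·0.013095 = 0.28809.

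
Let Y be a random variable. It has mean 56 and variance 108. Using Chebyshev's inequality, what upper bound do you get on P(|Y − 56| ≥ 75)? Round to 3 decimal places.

0.019

Chebyshev: P(|Y − μ| ≥ t) ≤ Var(Y)/t².
Bound = 108 / 5625 = 0.0192.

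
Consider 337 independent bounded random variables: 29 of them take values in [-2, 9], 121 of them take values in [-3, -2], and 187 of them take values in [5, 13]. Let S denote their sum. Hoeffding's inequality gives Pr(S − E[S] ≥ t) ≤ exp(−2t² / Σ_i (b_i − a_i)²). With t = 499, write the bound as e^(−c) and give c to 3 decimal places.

Σ(b_i − a_i)² = 29·11² + 121·1² + 187·8² = 15598.
c = 2t² / 15598 = 2·499² / 15598 = 31.9273.

31.927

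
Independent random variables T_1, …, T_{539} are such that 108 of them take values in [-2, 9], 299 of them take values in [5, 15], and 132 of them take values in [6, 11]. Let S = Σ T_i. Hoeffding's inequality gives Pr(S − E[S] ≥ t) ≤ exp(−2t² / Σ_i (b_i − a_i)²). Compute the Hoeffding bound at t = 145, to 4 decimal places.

0.4030

Σ(b_i − a_i)² = 108·11² + 299·10² + 132·5² = 46268.
Exponent = 2·145² / 46268 = 0.90884.
Bound = exp(−0.90884) = 0.40299.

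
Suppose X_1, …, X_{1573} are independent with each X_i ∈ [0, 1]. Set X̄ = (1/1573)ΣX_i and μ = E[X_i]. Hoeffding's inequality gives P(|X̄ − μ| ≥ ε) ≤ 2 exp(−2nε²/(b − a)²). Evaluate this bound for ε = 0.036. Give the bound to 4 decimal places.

Exponent: 2nε²/(b − a)² = 2·1573·0.036² / 1² = 4.07722.
Bound = 2·exp(−4.07722) = 0.03391.

0.0339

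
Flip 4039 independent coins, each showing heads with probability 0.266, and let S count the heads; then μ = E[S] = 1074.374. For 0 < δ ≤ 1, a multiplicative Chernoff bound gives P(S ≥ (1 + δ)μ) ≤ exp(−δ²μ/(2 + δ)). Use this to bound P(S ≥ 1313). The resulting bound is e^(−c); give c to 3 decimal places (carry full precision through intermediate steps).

Write 1313 = (1 + δ)μ, so δ = 1313/1074.374 − 1 = 0.222107…
Then the exponent is δ²μ/(2 + δ) = (1313 − μ)² / (μ·(2 + δ)) = 23.851465.

23.851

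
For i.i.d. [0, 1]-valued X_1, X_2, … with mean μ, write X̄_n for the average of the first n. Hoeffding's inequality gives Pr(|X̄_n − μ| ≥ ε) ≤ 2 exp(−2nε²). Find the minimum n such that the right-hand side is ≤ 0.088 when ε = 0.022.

3227

Require 2·exp(−2nε²) ≤ 0.088, i.e. 2nε² ≥ ln(2/0.088) = 3.123566.
So n ≥ 3.123566 / (2·0.022²) = 3226.824.
The smallest integer n is 3227.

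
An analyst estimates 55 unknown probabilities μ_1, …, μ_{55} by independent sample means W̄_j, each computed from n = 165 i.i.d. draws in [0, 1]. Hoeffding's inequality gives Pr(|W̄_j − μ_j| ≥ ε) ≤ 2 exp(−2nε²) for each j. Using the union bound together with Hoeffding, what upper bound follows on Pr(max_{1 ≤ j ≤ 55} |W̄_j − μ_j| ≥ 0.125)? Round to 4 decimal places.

0.6340

Per-experiment Hoeffding bound: 2·exp(−2·165·0.125²) = 2·exp(−5.15625) = 0.011527.
Union bound over 55 events: 55·0.011527 = 0.63396.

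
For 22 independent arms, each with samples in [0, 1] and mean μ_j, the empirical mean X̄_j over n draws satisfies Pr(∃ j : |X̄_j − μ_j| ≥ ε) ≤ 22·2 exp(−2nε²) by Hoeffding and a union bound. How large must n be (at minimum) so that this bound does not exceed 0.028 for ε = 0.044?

Need 2·22·exp(−2nε²) ≤ 0.028, i.e. exp(−2nε²) ≤ 0.028/44.
So 2nε² ≥ ln(44/0.028) = 7.359740.
Hence n ≥ 7.359740/(2·0.044²) = 1900.759.
The smallest integer n is 1901.

1901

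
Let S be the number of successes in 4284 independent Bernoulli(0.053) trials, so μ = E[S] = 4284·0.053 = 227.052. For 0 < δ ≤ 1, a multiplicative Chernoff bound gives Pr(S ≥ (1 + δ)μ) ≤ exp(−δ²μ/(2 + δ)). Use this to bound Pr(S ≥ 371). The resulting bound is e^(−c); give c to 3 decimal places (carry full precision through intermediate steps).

Write 371 = (1 + δ)μ, so δ = 371/227.052 − 1 = 0.6339869…
Then the exponent is δ²μ/(2 + δ) = (371 − μ)² / (μ·(2 + δ)) = 34.647533.

34.648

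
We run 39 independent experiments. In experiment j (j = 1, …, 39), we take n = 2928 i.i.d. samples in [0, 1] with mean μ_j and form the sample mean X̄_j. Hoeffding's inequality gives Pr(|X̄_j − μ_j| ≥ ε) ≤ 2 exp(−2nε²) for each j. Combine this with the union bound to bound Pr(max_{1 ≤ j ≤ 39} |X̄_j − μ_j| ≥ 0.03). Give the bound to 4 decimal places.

0.4010

Per-experiment Hoeffding bound: 2·exp(−2·2928·0.03²) = 2·exp(−5.27040) = 0.010283.
Union bound over 39 events: 39·0.010283 = 0.40104.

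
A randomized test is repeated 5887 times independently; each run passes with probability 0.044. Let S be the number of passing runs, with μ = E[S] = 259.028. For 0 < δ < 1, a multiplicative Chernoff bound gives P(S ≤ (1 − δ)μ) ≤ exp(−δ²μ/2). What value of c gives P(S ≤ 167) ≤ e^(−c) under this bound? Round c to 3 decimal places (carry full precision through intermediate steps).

Write 167 = (1 − δ)μ, so δ = 1 − 167/259.028 = 0.3552821…
Then the exponent is δ²μ/2 = (μ − 167)²/(2μ) = 16.347948.

16.348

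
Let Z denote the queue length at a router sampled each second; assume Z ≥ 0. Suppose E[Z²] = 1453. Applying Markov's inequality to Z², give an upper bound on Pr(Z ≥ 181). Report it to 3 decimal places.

0.044

Since Z ≥ 0, the event {Z ≥ 181} is the same as {Z² ≥ 32761}.
Markov's inequality applied to Z² gives Pr(Z² ≥ 32761) ≤ E[Z²]/32761 = 1453/32761 = 0.0444.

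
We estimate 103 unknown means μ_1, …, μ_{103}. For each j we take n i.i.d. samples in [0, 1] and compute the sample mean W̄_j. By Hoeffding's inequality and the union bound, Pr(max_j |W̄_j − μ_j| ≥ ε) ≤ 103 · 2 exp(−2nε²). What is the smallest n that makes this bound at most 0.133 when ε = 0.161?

Need 2·103·exp(−2nε²) ≤ 0.133, i.e. exp(−2nε²) ≤ 0.133/206.
So 2nε² ≥ ln(206/0.133) = 7.345282.
Hence n ≥ 7.345282/(2·0.161²) = 141.686.
The smallest integer n is 142.

142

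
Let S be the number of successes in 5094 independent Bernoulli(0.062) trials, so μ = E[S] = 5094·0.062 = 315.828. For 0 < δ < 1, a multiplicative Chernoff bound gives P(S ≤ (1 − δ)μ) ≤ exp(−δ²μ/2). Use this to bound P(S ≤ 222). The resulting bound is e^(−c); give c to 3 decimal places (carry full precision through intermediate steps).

Write 222 = (1 − δ)μ, so δ = 1 − 222/315.828 = 0.2970858…
Then the exponent is δ²μ/2 = (μ − 222)²/(2μ) = 13.937481.

13.937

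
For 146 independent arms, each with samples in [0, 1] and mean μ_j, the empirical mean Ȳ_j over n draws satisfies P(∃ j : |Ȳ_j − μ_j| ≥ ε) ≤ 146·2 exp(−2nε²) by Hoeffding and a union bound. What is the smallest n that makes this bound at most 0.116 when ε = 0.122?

Need 2·146·exp(−2nε²) ≤ 0.116, i.e. exp(−2nε²) ≤ 0.116/292.
So 2nε² ≥ ln(292/0.116) = 7.830919.
Hence n ≥ 7.830919/(2·0.122²) = 263.065.
The smallest integer n is 264.

264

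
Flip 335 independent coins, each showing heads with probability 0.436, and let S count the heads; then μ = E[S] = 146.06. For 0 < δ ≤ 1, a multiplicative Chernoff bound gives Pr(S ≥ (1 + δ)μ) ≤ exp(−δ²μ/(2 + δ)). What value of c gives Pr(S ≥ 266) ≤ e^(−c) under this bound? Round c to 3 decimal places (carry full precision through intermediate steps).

34.911

Write 266 = (1 + δ)μ, so δ = 266/146.06 − 1 = 0.8211694…
Then the exponent is δ²μ/(2 + δ) = (266 − μ)² / (μ·(2 + δ)) = 34.911429.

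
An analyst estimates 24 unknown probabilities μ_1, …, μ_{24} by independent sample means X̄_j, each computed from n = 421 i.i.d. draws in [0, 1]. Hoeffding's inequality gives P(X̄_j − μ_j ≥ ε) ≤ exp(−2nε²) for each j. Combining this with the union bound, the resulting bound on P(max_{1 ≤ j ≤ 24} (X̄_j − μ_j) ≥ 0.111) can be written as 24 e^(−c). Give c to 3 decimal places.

10.374

Union bound over the 24 events: P(max_{1 ≤ j ≤ 24} (X̄_j − μ_j) ≥ 0.111) ≤ 24·exp(−2nε²) = 24 exp(−2·421·0.111²).
So c = 2·421·0.111² = 10.3743.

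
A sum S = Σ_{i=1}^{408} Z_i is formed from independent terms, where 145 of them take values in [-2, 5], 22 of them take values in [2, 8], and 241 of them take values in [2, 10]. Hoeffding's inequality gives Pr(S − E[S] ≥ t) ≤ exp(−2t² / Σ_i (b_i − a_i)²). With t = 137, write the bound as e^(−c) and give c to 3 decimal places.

Σ(b_i − a_i)² = 145·7² + 22·6² + 241·8² = 23321.
c = 2t² / 23321 = 2·137² / 23321 = 1.6096.

1.610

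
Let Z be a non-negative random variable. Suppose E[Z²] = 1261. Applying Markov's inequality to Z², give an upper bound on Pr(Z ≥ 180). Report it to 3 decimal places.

0.039

Since Z ≥ 0, the event {Z ≥ 180} is the same as {Z² ≥ 32400}.
Markov's inequality applied to Z² gives Pr(Z² ≥ 32400) ≤ E[Z²]/32400 = 1261/32400 = 0.0389.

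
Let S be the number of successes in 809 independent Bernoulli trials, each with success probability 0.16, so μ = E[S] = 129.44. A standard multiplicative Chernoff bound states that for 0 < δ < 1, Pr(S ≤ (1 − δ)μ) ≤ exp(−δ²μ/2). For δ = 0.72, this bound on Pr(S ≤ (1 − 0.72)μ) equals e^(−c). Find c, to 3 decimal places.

33.551

c = δ²μ/2 = 0.72²·129.44/2 = 33.5508.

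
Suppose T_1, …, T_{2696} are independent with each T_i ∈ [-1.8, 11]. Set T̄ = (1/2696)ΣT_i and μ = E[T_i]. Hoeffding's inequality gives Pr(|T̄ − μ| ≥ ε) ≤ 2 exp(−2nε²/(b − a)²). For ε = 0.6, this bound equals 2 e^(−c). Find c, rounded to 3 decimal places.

11.848

c = 2nε²/(b − a)² = 2·2696·0.6² / 12.8² = 11.8477.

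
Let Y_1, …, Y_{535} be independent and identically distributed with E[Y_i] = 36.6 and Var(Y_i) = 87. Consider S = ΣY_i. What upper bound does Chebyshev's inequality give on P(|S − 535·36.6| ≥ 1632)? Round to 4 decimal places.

0.0175

Var(S) = n·Var(Y_i) = 535·87 = 46545.
Chebyshev: P(|S − 535·36.6| ≥ 1632) ≤ Var(S)/1632² = 46545/2663424 = 0.0175.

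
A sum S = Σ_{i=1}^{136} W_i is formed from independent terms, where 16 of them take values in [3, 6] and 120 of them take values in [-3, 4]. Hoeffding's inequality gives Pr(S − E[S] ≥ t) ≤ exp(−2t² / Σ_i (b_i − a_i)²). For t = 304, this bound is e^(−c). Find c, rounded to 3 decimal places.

Σ(b_i − a_i)² = 16·3² + 120·7² = 6024.
c = 2t² / 6024 = 2·304² / 6024 = 30.6826.

30.683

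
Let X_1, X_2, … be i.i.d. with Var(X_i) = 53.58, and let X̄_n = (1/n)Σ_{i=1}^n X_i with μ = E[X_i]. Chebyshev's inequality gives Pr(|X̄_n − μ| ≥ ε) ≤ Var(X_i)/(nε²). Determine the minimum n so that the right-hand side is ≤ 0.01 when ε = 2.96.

612

Require 53.58/(n·2.96²) ≤ 0.01, i.e. n ≥ 53.58/(0.01·2.96²) = 611.532.
The smallest integer n is 612.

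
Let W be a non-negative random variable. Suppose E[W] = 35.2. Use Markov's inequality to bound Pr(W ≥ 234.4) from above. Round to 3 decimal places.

0.150

Markov's inequality: for a non-negative random variable, Pr(W ≥ a) ≤ E[W]/a.
Here E[W] = 35.2 and a = 234.4, so the bound is 35.2/234.4 = 0.1502.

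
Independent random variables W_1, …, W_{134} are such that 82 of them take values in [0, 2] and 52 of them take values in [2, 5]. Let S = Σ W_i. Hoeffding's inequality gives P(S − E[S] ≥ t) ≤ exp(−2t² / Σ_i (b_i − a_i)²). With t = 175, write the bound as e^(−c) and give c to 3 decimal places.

76.947

Σ(b_i − a_i)² = 82·2² + 52·3² = 796.
c = 2t² / 796 = 2·175² / 796 = 76.9472.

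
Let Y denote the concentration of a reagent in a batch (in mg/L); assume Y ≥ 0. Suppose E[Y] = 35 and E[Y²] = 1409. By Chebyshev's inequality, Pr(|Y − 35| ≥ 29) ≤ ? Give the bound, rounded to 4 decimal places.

Var(Y) = E[Y²] − (E[Y])² = 1409 − 1225 = 184.
Chebyshev's inequality: Pr(|Y − μ| ≥ t) ≤ Var(Y)/t² = 184/841 = 0.2188.

0.2188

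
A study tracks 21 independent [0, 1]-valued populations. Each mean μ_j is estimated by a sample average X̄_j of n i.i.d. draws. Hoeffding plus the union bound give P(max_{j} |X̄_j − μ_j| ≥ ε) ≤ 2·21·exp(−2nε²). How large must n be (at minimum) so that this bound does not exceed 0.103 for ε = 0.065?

Need 2·21·exp(−2nε²) ≤ 0.103, i.e. exp(−2nε²) ≤ 0.103/42.
So 2nε² ≥ ln(42/0.103) = 6.010696.
Hence n ≥ 6.010696/(2·0.065²) = 711.325.
The smallest integer n is 712.

712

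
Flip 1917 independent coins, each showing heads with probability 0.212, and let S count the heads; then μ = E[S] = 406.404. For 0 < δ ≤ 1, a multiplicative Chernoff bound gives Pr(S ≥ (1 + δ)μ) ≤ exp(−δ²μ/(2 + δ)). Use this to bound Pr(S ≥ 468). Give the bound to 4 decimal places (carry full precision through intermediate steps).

Write 468 = (1 + δ)μ, so δ = 468/406.404 − 1 = 0.1515635…
Then the exponent is δ²μ/(2 + δ) = (468 − μ)² / (μ·(2 + δ)) = 4.339032.
Bound = exp(−4.339032) = 0.01305.

0.0130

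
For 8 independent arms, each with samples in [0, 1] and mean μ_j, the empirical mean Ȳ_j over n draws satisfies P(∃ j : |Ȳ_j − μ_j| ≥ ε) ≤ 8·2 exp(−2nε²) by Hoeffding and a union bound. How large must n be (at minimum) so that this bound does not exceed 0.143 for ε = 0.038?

Need 2·8·exp(−2nε²) ≤ 0.143, i.e. exp(−2nε²) ≤ 0.143/16.
So 2nε² ≥ ln(16/0.143) = 4.717499.
Hence n ≥ 4.717499/(2·0.038²) = 1633.483.
The smallest integer n is 1634.

1634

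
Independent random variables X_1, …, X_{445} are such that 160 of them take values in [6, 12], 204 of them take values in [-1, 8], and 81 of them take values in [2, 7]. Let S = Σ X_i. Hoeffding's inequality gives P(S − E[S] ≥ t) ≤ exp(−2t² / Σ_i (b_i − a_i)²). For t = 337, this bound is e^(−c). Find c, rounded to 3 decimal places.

9.344

Σ(b_i − a_i)² = 160·6² + 204·9² + 81·5² = 24309.
c = 2t² / 24309 = 2·337² / 24309 = 9.3438.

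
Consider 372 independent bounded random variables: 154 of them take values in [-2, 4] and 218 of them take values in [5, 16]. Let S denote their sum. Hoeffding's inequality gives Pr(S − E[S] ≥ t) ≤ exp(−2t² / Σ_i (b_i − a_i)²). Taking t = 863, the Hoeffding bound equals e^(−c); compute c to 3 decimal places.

46.662

Σ(b_i − a_i)² = 154·6² + 218·11² = 31922.
c = 2t² / 31922 = 2·863² / 31922 = 46.6618.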